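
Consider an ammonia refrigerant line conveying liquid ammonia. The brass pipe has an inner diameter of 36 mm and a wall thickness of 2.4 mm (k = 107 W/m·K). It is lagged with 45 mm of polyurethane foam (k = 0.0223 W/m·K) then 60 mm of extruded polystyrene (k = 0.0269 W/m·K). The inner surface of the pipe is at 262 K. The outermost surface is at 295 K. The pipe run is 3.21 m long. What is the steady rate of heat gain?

Treating each annulus and film as a series resistance:
R_brass pipe wall = ln(20.4/18)/(2π×107×3.21) = 5.8×10^-5 K/W
R_polyurethane foam = ln(65.4/20.4)/(2π×0.0223×3.21) = 2.59 K/W
R_extruded polystyrene = ln(125.4/65.4)/(2π×0.0269×3.21) = 1.2 K/W
R_total = 3.79 K/W
Q = ΔT/R_total = 33/3.79

Q ≈ 8.71 W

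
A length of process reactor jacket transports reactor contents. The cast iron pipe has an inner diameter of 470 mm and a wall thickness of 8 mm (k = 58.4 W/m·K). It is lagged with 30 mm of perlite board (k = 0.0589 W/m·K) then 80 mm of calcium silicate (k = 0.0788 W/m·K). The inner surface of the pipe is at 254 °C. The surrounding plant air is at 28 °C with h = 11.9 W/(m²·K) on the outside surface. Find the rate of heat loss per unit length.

q′ ≈ 259 W/m

Treating each annulus and film as a series resistance:
R_cast iron pipe wall = ln(243/235)/(2π×58.4×1) = 9.123×10^-5 K/W
R_perlite board = ln(273/243)/(2π×0.0589×1) = 0.3146 K/W
R_calcium silicate = ln(353/273)/(2π×0.0788×1) = 0.5191 K/W
R_outer film = 1/(h_o·2πr_oL) = 1/(11.9×2π×0.353×1) = 0.03789 K/W
R_total = 0.8716 K/W
Q = ΔT/R_total = 226/0.8716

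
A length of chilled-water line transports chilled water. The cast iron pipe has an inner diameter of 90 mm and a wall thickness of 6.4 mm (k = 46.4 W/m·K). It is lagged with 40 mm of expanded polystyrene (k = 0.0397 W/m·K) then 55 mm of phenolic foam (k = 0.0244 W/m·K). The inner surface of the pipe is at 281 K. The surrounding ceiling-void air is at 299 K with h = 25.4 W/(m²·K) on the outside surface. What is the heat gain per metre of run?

q′ ≈ 3.32 W/m

Radial resistances (cylindrical: R_cond = ln(r_o/r_i)/(2πkL), R_conv = 1/(h·2πrL)):
R_cast iron pipe wall = ln(51.4/45)/(2π×46.4×1) = 4.561×10^-4 K/W
R_expanded polystyrene = ln(91.4/51.4)/(2π×0.0397×1) = 2.308 K/W
R_phenolic foam = ln(146.4/91.4)/(2π×0.0244×1) = 3.073 K/W
R_outer film = 1/(h_o·2πr_oL) = 1/(25.4×2π×0.1464×1) = 0.0428 K/W
R_total = 5.424 K/W
Q = ΔT/R_total = 18/5.424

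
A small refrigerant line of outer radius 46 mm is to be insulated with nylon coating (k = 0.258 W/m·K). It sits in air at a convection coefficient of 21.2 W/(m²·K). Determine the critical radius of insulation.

For a cylinder r_cr = k/h = 0.258/21.2
r_cr = 12.2 mm; since the bare radius (46 mm) is above r_cr, any added insulation will reduce heat loss.

r_cr ≈ 12.2 mm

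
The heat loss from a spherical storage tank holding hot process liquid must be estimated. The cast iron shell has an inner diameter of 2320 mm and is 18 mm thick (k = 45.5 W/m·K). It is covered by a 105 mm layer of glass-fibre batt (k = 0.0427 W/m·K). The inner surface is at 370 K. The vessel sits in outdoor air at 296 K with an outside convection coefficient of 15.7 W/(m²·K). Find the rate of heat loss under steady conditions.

Q ≈ 558 W

For a spherical shell R = (1/r₁ − 1/r₂)/(4πk); film R = 1/(h·4πr²). In series:
R_cast iron shell = (1/1.16 − 1/1.178)/(4π×45.5) = 2.304×10^-5 K/W
R_glass-fibre batt = (1/1.178 − 1/1.283)/(4π×0.0427) = 0.1295 K/W
R_outer film = 1/(h·4πr_o²) = 1/(15.7×4π×1.283²) = 0.003079 K/W
R_total = 0.1326 K/W
Q = ΔT/R_total = 74/0.1326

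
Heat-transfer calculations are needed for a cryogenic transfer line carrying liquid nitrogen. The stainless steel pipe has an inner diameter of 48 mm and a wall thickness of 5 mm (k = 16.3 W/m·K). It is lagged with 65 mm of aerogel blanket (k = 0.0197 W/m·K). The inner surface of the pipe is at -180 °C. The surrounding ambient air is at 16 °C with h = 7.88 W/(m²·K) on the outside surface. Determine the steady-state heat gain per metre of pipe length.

Per-layer cylindrical resistances, series-summed:
R_stainless steel pipe wall = ln(29/24)/(2π×16.3×1) = 0.001848 K/W
R_aerogel blanket = ln(94/29)/(2π×0.0197×1) = 9.501 K/W
R_outer film = 1/(h_o·2πr_oL) = 1/(7.88×2π×0.094×1) = 0.2149 K/W
R_total = 9.718 K/W
Q = ΔT/R_total = 196/9.718

q′ ≈ 20.2 W/m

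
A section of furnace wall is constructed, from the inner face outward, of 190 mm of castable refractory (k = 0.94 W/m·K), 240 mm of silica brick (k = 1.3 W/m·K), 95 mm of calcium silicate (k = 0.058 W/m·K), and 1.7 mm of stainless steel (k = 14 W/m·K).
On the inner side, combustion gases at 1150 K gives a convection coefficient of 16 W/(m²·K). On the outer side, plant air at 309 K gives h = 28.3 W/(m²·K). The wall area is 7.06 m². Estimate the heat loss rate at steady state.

Series thermal resistances:
R_inner film = 1/(h_i·A) = 1/(16×7.06) = 0.008853 K/W
R_castable refractory = L/(kA) = 0.19/(0.94×7.06) = 0.02863 K/W
R_silica brick = L/(kA) = 0.24/(1.3×7.06) = 0.02615 K/W
R_calcium silicate = L/(kA) = 0.095/(0.058×7.06) = 0.232 K/W
R_stainless steel = L/(kA) = 0.0017/(14×7.06) = 1.72×10^-5 K/W
R_outer film = 1/(h_o·A) = 1/(28.3×7.06) = 0.005005 K/W
R_total = 0.3007 K/W
Q = ΔT / R_total = 841 / 0.3007

Q ≈ 2800 W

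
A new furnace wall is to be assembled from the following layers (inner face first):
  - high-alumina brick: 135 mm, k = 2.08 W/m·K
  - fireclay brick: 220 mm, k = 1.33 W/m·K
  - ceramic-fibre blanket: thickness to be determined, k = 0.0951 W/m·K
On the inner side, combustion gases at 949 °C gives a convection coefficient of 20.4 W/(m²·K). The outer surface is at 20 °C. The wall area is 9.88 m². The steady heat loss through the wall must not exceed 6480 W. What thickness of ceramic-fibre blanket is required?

Treating each layer as a thermal resistance in series:
R_inner film = 1/(h_i·A) = 1/(20.4×9.88) = 0.004961 K/W
R_high-alumina brick = L/(kA) = 0.135/(2.08×9.88) = 0.006569 K/W
R_fireclay brick = L/(kA) = 0.22/(1.33×9.88) = 0.01674 K/W
Sum of the known resistances R_other = 0.02827 K/W
Required total resistance R_tot = ΔT/Q_allow = 929/6480 = 0.1434 K/W
R_ceramic-fibre blanket = R_tot − R_other = 0.1151 K/W
L = R·k·A = 0.1151×0.0951×9.88

L ≈ 108 mm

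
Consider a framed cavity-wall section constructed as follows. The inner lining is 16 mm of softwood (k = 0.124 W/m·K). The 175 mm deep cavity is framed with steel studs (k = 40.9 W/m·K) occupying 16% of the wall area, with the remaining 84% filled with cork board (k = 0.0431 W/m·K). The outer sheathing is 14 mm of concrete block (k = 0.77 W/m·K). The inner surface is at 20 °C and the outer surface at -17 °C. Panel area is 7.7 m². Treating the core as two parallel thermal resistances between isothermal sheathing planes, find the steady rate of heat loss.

Sheathing layers in series; stud and cavity paths in parallel between them.
R_inner = 0.016/(0.124×7.7) = 0.01676 K/W
R_stud  = 0.175/(40.9×0.16×7.7) = 0.003473 K/W
R_cav   = 0.175/(0.0431×0.84×7.7) = 0.6278 K/W
1/R_core = 1/R_stud + 1/R_cav → R_core = 0.003454 K/W
R_outer = 0.014/(0.77×7.7) = 0.002361 K/W
R_total = 0.02257 K/W
Q = ΔT/R_total = 37/0.02257

Q ≈ 1640 W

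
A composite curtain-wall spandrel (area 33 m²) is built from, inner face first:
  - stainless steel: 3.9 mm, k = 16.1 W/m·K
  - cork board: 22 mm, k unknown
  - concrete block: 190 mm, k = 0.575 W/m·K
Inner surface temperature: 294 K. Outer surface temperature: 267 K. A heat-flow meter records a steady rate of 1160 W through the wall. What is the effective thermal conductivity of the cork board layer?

Thermal resistances in series:
R_stainless steel = L/(kA) = 0.0039/(16.1×33) = 7.34×10^-6 K/W
R_concrete block = L/(kA) = 0.19/(0.575×33) = 0.01001 K/W
Sum of known resistances R_other = 0.01002 K/W
Total R = ΔT/Q = 27/1160 = 0.02328 K/W
R_cork board = R_total − R_other = 0.01326 K/W
k = L/(R·A) = 0.022/(0.01326×33)

k ≈ 0.0503 W/(m·K)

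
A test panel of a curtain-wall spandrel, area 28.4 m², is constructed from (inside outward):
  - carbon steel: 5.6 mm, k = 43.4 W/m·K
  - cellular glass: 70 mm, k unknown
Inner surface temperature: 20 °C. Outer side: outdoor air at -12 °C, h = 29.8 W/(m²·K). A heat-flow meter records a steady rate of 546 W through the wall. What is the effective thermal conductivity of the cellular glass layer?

Treating each layer as a thermal resistance in series:
R_carbon steel = L/(kA) = 0.0056/(43.4×28.4) = 4.543×10^-6 K/W
R_outer film = 1/(h_o·A) = 1/(29.8×28.4) = 0.001182 K/W
Sum of known resistances R_other = 0.001186 K/W
Total R = ΔT/Q = 32/546 = 0.05861 K/W
R_cellular glass = R_total − R_other = 0.05742 K/W
k = L/(R·A) = 0.07/(0.05742×28.4)

k ≈ 0.0429 W/(m·K)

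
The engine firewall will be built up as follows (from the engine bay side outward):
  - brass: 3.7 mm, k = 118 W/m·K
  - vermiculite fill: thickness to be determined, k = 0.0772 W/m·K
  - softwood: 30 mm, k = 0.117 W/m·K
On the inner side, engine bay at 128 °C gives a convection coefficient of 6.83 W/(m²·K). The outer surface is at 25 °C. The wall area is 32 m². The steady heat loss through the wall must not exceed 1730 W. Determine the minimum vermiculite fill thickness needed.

Thermal resistances in series:
R_inner film = 1/(h_i·A) = 1/(6.83×32) = 0.004575 K/W
R_brass = L/(kA) = 0.0037/(118×32) = 9.799×10^-7 K/W
R_softwood = L/(kA) = 0.03/(0.117×32) = 0.008013 K/W
Sum of the known resistances R_other = 0.01259 K/W
Required total resistance R_tot = ΔT/Q_allow = 103/1730 = 0.05954 K/W
R_vermiculite fill = R_tot − R_other = 0.04695 K/W
L = R·k·A = 0.04695×0.0772×32

L ≈ 116 mm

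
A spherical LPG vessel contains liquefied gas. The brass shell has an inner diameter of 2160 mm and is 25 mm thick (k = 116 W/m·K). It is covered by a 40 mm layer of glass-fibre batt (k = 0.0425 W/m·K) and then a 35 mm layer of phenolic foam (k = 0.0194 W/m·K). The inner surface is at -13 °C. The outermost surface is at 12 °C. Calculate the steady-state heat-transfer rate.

For a spherical shell R = (1/r₁ − 1/r₂)/(4πk); film R = 1/(h·4πr²). In series:
R_brass shell = (1/1.08 − 1/1.105)/(4π×116) = 1.437×10^-5 K/W
R_glass-fibre batt = (1/1.105 − 1/1.145)/(4π×0.0425) = 0.0592 K/W
R_phenolic foam = (1/1.145 − 1/1.18)/(4π×0.0194) = 0.1063 K/W
R_total = 0.1655 K/W
Q = ΔT/R_total = 25/0.1655

Q ≈ 151 W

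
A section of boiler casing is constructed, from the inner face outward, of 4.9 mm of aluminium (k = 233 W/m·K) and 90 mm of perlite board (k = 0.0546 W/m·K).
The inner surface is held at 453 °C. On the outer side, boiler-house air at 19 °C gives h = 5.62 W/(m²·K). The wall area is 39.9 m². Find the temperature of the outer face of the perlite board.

Model the wall as resistances in series:
R_aluminium = L/(kA) = 0.0049/(233×39.9) = 5.271×10^-7 K/W
R_perlite board = L/(kA) = 0.09/(0.0546×39.9) = 0.04131 K/W
R_outer film = 1/(h_o·A) = 1/(5.62×39.9) = 0.00446 K/W
R_total = 0.04577 K/W;  Q = ΔT/R_total = 434/0.04577 = 9482 W
T_interface = T_inner − Q·ΣR(inner→interface) = 453 − 9480×0.04131

T ≈ 61.3 °C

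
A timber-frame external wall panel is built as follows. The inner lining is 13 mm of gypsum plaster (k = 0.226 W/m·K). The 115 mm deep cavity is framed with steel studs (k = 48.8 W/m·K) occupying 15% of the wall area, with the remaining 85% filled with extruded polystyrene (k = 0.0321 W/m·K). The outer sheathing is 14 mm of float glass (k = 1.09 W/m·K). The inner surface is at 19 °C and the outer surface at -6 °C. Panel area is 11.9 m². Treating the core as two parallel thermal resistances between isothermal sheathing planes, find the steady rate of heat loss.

Sheathing layers in series; stud and cavity paths in parallel between them.
R_inner = 0.013/(0.226×11.9) = 0.004834 K/W
R_stud  = 0.115/(48.8×0.15×11.9) = 0.00132 K/W
R_cav   = 0.115/(0.0321×0.85×11.9) = 0.3542 K/W
1/R_core = 1/R_stud + 1/R_cav → R_core = 0.001315 K/W
R_outer = 0.014/(1.09×11.9) = 0.001079 K/W
R_total = 0.007228 K/W
Q = ΔT/R_total = 25/0.007228

Q ≈ 3460 W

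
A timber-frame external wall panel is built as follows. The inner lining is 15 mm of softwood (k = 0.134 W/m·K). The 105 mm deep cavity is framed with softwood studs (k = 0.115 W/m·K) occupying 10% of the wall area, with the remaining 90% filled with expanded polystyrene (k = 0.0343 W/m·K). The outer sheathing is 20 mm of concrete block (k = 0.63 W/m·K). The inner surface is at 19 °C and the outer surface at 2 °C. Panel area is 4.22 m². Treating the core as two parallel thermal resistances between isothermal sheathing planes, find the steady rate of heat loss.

Sheathing layers in series; stud and cavity paths in parallel between them.
R_inner = 0.015/(0.134×4.22) = 0.02653 K/W
R_stud  = 0.105/(0.115×0.1×4.22) = 2.164 K/W
R_cav   = 0.105/(0.0343×0.9×4.22) = 0.806 K/W
1/R_core = 1/R_stud + 1/R_cav → R_core = 0.5872 K/W
R_outer = 0.02/(0.63×4.22) = 0.007523 K/W
R_total = 0.6213 K/W
Q = ΔT/R_total = 17/0.6213

Q ≈ 27.4 W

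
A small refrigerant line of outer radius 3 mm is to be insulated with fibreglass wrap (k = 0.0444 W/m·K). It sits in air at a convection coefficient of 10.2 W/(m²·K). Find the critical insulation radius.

r_cr ≈ 4.35 mm

For a cylinder r_cr = k/h = 0.0444/10.2
r_cr = 4.35 mm; since the bare radius (3 mm) is below r_cr, adding a thin layer of insulation will *increase* heat loss.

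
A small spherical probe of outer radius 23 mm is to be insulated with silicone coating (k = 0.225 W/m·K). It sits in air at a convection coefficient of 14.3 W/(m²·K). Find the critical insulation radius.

For a sphere r_cr = 2k/h = 2×0.225/14.3
r_cr = 31.5 mm; since the bare radius (23 mm) is below r_cr, adding a thin layer of insulation will *increase* heat loss.

r_cr ≈ 31.5 mm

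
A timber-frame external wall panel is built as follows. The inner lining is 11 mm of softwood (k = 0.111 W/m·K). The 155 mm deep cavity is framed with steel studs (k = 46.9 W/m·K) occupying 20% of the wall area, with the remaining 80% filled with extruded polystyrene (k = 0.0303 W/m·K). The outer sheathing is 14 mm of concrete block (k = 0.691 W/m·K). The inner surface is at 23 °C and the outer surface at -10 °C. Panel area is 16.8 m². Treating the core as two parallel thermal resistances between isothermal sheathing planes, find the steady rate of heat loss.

Q ≈ 4080 W

Sheathing layers in series; stud and cavity paths in parallel between them.
R_inner = 0.011/(0.111×16.8) = 0.005899 K/W
R_stud  = 0.155/(46.9×0.2×16.8) = 9.836×10^-4 K/W
R_cav   = 0.155/(0.0303×0.8×16.8) = 0.3806 K/W
1/R_core = 1/R_stud + 1/R_cav → R_core = 9.811×10^-4 K/W
R_outer = 0.014/(0.691×16.8) = 0.001206 K/W
R_total = 0.008086 K/W
Q = ΔT/R_total = 33/0.008086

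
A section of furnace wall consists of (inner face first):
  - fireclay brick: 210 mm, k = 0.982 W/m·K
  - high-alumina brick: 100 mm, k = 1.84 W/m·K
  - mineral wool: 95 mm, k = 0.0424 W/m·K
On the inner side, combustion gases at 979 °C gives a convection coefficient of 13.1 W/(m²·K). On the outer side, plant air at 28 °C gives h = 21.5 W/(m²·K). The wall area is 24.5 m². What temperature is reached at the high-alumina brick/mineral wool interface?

T ≈ 854 °C

Thermal resistances in series:
R_inner film = 1/(h_i·A) = 1/(13.1×24.5) = 0.003116 K/W
R_fireclay brick = L/(kA) = 0.21/(0.982×24.5) = 0.008729 K/W
R_high-alumina brick = L/(kA) = 0.1/(1.84×24.5) = 0.002218 K/W
R_mineral wool = L/(kA) = 0.095/(0.0424×24.5) = 0.09145 K/W
R_outer film = 1/(h_o·A) = 1/(21.5×24.5) = 0.001898 K/W
R_total = 0.1074 K/W;  Q = ΔT/R_total = 951/0.1074 = 8854 W
T_interface = T_inner − Q·ΣR(inner→interface) = 979 − 8850×0.01406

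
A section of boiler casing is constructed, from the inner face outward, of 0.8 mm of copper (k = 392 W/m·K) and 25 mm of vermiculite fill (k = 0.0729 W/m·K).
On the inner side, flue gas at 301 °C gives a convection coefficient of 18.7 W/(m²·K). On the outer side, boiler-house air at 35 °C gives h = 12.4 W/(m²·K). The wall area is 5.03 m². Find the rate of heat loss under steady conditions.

Using the resistance-network approach (series):
R_inner film = 1/(h_i·A) = 1/(18.7×5.03) = 0.01063 K/W
R_copper = L/(kA) = 0.0008/(392×5.03) = 4.057×10^-7 K/W
R_vermiculite fill = L/(kA) = 0.025/(0.0729×5.03) = 0.06818 K/W
R_outer film = 1/(h_o·A) = 1/(12.4×5.03) = 0.01603 K/W
R_total = 0.09484 K/W
Q = ΔT / R_total = 266 / 0.09484

Q ≈ 2800 W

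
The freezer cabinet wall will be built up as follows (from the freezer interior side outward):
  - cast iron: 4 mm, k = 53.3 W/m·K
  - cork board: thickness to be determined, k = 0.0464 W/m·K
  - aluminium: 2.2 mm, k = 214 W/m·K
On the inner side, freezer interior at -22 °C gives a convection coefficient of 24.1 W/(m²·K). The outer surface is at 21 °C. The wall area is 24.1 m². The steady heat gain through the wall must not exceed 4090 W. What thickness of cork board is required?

L ≈ 9.83 mm

Series thermal resistances:
R_inner film = 1/(h_i·A) = 1/(24.1×24.1) = 0.001722 K/W
R_cast iron = L/(kA) = 0.004/(53.3×24.1) = 3.114×10^-6 K/W
R_aluminium = L/(kA) = 0.0022/(214×24.1) = 4.266×10^-7 K/W
Sum of the known resistances R_other = 0.001725 K/W
Required total resistance R_tot = ΔT/Q_allow = 43/4090 = 0.01051 K/W
R_cork board = R_tot − R_other = 0.008788 K/W
L = R·k·A = 0.008788×0.0464×24.1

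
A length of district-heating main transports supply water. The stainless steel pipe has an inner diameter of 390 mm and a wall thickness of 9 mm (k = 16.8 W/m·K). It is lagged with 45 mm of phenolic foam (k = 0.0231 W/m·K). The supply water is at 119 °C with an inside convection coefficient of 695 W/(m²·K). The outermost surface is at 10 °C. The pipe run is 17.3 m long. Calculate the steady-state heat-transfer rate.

Q ≈ 1370 W

Treating each annulus and film as a series resistance:
R_inner film = 1/(h_i·2πr₁L) = 1/(695×2π×0.195×17.3) = 6.788×10^-5 K/W
R_stainless steel pipe wall = ln(204/195)/(2π×16.8×17.3) = 2.471×10^-5 K/W
R_phenolic foam = ln(249/204)/(2π×0.0231×17.3) = 0.07939 K/W
R_total = 0.07948 K/W
Q = ΔT/R_total = 109/0.07948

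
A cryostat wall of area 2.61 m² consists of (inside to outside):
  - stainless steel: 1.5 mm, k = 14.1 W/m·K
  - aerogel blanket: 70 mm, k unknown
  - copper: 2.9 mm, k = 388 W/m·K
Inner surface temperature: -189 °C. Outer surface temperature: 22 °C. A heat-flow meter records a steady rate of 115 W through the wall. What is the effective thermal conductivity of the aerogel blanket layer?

k ≈ 0.0146 W/(m·K)

Series thermal resistances:
R_stainless steel = L/(kA) = 0.0015/(14.1×2.61) = 4.076×10^-5 K/W
R_copper = L/(kA) = 0.0029/(388×2.61) = 2.864×10^-6 K/W
Sum of known resistances R_other = 4.362×10^-5 K/W
Total R = ΔT/Q = 211/115 = 1.835 K/W
R_aerogel blanket = R_total − R_other = 1.835 K/W
k = L/(R·A) = 0.07/(1.835×2.61)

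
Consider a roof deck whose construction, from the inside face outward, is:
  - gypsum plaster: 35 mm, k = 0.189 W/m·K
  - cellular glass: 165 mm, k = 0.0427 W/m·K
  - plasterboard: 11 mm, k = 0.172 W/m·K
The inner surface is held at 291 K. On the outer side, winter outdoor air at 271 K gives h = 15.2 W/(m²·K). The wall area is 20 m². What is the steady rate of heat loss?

Q ≈ 95.7 W

Thermal resistances in series:
R_gypsum plaster = L/(kA) = 0.035/(0.189×20) = 0.009259 K/W
R_cellular glass = L/(kA) = 0.165/(0.0427×20) = 0.1932 K/W
R_plasterboard = L/(kA) = 0.011/(0.172×20) = 0.003198 K/W
R_outer film = 1/(h_o·A) = 1/(15.2×20) = 0.003289 K/W
R_total = 0.209 K/W
Q = ΔT / R_total = 20 / 0.209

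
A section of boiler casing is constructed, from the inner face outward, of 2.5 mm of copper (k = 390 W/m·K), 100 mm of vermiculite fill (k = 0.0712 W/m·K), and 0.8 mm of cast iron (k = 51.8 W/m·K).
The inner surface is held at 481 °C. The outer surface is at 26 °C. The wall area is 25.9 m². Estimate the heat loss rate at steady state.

Treating each layer as a thermal resistance in series:
R_copper = L/(kA) = 0.0025/(390×25.9) = 2.475×10^-7 K/W
R_vermiculite fill = L/(kA) = 0.1/(0.0712×25.9) = 0.05423 K/W
R_cast iron = L/(kA) = 0.0008/(51.8×25.9) = 5.963×10^-7 K/W
R_total = 0.05423 K/W
Q = ΔT / R_total = 455 / 0.05423

Q ≈ 8390 W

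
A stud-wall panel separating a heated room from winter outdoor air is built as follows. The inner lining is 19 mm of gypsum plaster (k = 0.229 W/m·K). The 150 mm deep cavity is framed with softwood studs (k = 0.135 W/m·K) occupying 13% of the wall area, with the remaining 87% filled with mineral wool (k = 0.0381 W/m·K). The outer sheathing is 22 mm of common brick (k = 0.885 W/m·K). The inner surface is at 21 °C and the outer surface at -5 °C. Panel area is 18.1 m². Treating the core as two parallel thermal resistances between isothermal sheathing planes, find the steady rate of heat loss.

Sheathing layers in series; stud and cavity paths in parallel between them.
R_inner = 0.019/(0.229×18.1) = 0.004584 K/W
R_stud  = 0.15/(0.135×0.13×18.1) = 0.4722 K/W
R_cav   = 0.15/(0.0381×0.87×18.1) = 0.25 K/W
1/R_core = 1/R_stud + 1/R_cav → R_core = 0.1635 K/W
R_outer = 0.022/(0.885×18.1) = 0.001373 K/W
R_total = 0.1694 K/W
Q = ΔT/R_total = 26/0.1694

Q ≈ 153 W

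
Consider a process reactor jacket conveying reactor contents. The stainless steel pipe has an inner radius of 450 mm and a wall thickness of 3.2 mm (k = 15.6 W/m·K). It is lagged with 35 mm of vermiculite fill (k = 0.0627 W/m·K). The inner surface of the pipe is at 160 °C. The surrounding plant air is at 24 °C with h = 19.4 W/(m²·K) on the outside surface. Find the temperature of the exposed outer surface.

T ≈ 35.1 °C

Cylindrical conduction, so R = ln(r₂/r₁)/(2πkL) per layer, in series:
R_stainless steel pipe wall = ln(453.2/450)/(2π×15.6×1) = 7.229×10^-5 K/W
R_vermiculite fill = ln(488.2/453.2)/(2π×0.0627×1) = 0.1888 K/W
R_outer film = 1/(h_o·2πr_oL) = 1/(19.4×2π×0.4882×1) = 0.0168 K/W
R_total = 0.2057 K/W
Q = ΔT/R_total = 136/0.2057
Q = 661 W/m
T_interface = T_inner − Q·ΣR(inner→interface) = 160 − 661×0.1889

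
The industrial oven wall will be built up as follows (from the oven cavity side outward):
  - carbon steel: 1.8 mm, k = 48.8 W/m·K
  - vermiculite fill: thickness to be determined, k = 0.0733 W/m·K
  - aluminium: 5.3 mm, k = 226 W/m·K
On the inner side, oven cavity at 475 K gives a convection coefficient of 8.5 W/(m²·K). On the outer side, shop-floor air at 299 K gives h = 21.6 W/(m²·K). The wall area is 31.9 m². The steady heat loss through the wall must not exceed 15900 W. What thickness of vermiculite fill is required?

Using the resistance-network approach (series):
R_inner film = 1/(h_i·A) = 1/(8.5×31.9) = 0.003688 K/W
R_carbon steel = L/(kA) = 0.0018/(48.8×31.9) = 1.156×10^-6 K/W
R_aluminium = L/(kA) = 0.0053/(226×31.9) = 7.352×10^-7 K/W
R_outer film = 1/(h_o·A) = 1/(21.6×31.9) = 0.001451 K/W
Sum of the known resistances R_other = 0.005141 K/W
Required total resistance R_tot = ΔT/Q_allow = 176/15900 = 0.01107 K/W
R_vermiculite fill = R_tot − R_other = 0.005928 K/W
L = R·k·A = 0.005928×0.0733×31.9

L ≈ 13.9 mm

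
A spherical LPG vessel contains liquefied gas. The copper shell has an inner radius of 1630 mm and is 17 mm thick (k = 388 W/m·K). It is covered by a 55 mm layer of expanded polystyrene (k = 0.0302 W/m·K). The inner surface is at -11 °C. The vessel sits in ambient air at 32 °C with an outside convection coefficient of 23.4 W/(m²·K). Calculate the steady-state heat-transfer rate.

Q ≈ 813 W

Spherical conduction: R = (1/r_in − 1/r_out)/(4πk) per layer; series-sum.
R_copper shell = (1/1.63 − 1/1.647)/(4π×388) = 1.299×10^-6 K/W
R_expanded polystyrene = (1/1.647 − 1/1.702)/(4π×0.0302) = 0.0517 K/W
R_outer film = 1/(h·4πr_o²) = 1/(23.4×4π×1.702²) = 0.001174 K/W
R_total = 0.05288 K/W
Q = ΔT/R_total = 43/0.05288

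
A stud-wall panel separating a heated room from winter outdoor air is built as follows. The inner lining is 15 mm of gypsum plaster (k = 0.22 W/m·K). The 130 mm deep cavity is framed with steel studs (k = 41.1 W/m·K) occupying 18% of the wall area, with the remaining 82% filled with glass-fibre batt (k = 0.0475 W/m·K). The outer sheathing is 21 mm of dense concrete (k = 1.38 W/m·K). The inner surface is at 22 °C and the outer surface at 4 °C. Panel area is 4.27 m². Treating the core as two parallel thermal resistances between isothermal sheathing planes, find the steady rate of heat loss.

Q ≈ 762 W

Sheathing layers in series; stud and cavity paths in parallel between them.
R_inner = 0.015/(0.22×4.27) = 0.01597 K/W
R_stud  = 0.13/(41.1×0.18×4.27) = 0.004115 K/W
R_cav   = 0.13/(0.0475×0.82×4.27) = 0.7816 K/W
1/R_core = 1/R_stud + 1/R_cav → R_core = 0.004094 K/W
R_outer = 0.021/(1.38×4.27) = 0.003564 K/W
R_total = 0.02363 K/W
Q = ΔT/R_total = 18/0.02363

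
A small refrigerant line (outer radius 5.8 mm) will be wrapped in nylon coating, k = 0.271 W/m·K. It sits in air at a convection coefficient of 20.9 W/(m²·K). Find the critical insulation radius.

r_cr ≈ 13 mm

For a cylinder r_cr = k/h = 0.271/20.9
r_cr = 13 mm; since the bare radius (5.8 mm) is below r_cr, adding a thin layer of insulation will *increase* heat loss.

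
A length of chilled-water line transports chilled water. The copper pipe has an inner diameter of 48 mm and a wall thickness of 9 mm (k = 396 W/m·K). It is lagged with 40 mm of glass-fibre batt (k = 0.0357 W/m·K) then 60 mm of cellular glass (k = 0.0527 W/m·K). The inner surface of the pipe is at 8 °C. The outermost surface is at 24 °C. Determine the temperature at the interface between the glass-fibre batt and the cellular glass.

Treating each annulus and film as a series resistance:
R_copper pipe wall = ln(33/24)/(2π×396×1) = 1.28×10^-4 K/W
R_glass-fibre batt = ln(73/33)/(2π×0.0357×1) = 3.54 K/W
R_cellular glass = ln(133/73)/(2π×0.0527×1) = 1.812 K/W
R_total = 5.351 K/W
Q = ΔT/R_total = 16/5.351
Q = 2.99 W/m
T_interface = T_inner + Q·ΣR(inner→interface) = 8 + 2.99×3.54

T ≈ 18.6 °C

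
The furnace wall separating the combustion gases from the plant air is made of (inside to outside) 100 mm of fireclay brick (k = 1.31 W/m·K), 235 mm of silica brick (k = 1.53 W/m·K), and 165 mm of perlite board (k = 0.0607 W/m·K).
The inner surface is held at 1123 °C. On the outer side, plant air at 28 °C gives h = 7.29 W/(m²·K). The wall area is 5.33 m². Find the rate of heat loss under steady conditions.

Using the resistance-network approach (series):
R_fireclay brick = L/(kA) = 0.1/(1.31×5.33) = 0.01432 K/W
R_silica brick = L/(kA) = 0.235/(1.53×5.33) = 0.02882 K/W
R_perlite board = L/(kA) = 0.165/(0.0607×5.33) = 0.51 K/W
R_outer film = 1/(h_o·A) = 1/(7.29×5.33) = 0.02574 K/W
R_total = 0.5789 K/W
Q = ΔT / R_total = 1095 / 0.5789

Q ≈ 1890 W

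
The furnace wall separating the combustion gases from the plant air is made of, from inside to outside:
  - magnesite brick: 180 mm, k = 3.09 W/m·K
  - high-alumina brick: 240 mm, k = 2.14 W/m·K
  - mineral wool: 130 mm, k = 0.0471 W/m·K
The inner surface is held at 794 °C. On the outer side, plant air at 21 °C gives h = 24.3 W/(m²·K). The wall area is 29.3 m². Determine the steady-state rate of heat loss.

Treating each layer as a thermal resistance in series:
R_magnesite brick = L/(kA) = 0.18/(3.09×29.3) = 0.001988 K/W
R_high-alumina brick = L/(kA) = 0.24/(2.14×29.3) = 0.003828 K/W
R_mineral wool = L/(kA) = 0.13/(0.0471×29.3) = 0.0942 K/W
R_outer film = 1/(h_o·A) = 1/(24.3×29.3) = 0.001405 K/W
R_total = 0.1014 K/W
Q = ΔT / R_total = 773 / 0.1014

Q ≈ 7620 W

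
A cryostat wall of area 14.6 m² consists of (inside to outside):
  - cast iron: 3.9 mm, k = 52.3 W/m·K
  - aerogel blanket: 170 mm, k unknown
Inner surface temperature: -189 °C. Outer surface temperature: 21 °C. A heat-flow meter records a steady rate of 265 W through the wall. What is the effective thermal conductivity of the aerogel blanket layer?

k ≈ 0.0147 W/(m·K)

Model the wall as resistances in series:
R_cast iron = L/(kA) = 0.0039/(52.3×14.6) = 5.108×10^-6 K/W
Sum of known resistances R_other = 5.108×10^-6 K/W
Total R = ΔT/Q = 210/265 = 0.7925 K/W
R_aerogel blanket = R_total − R_other = 0.7924 K/W
k = L/(R·A) = 0.17/(0.7924×14.6)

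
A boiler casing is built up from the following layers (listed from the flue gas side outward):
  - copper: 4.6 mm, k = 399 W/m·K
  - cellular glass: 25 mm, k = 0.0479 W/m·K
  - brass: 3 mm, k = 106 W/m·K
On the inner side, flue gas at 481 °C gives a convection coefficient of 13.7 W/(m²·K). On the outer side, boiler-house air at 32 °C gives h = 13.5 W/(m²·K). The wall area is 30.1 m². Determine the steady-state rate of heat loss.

Q ≈ 20200 W

Treating each layer as a thermal resistance in series:
R_inner film = 1/(h_i·A) = 1/(13.7×30.1) = 0.002425 K/W
R_copper = L/(kA) = 0.0046/(399×30.1) = 3.83×10^-7 K/W
R_cellular glass = L/(kA) = 0.025/(0.0479×30.1) = 0.01734 K/W
R_brass = L/(kA) = 0.003/(106×30.1) = 9.403×10^-7 K/W
R_outer film = 1/(h_o·A) = 1/(13.5×30.1) = 0.002461 K/W
R_total = 0.02223 K/W
Q = ΔT / R_total = 449 / 0.02223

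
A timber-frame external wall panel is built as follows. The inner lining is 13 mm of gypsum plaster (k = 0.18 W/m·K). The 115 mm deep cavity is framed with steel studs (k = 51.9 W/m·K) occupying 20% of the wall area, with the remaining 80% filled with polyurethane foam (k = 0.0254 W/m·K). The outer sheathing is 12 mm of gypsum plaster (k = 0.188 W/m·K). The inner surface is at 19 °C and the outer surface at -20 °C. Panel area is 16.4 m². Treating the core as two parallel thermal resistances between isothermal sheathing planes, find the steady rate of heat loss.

Q ≈ 4350 W

Sheathing layers in series; stud and cavity paths in parallel between them.
R_inner = 0.013/(0.18×16.4) = 0.004404 K/W
R_stud  = 0.115/(51.9×0.2×16.4) = 6.755×10^-4 K/W
R_cav   = 0.115/(0.0254×0.8×16.4) = 0.3451 K/W
1/R_core = 1/R_stud + 1/R_cav → R_core = 6.742×10^-4 K/W
R_outer = 0.012/(0.188×16.4) = 0.003892 K/W
R_total = 0.00897 K/W
Q = ΔT/R_total = 39/0.00897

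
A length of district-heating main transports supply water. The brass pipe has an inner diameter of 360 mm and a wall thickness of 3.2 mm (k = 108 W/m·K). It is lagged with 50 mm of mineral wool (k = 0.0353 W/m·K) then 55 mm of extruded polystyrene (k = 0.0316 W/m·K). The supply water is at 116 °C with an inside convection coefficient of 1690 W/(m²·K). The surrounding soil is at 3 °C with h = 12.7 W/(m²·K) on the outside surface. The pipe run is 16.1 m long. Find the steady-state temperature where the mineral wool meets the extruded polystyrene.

For a radial system each layer contributes R = ln(r_out/r_in)/(2πkL); films add R = 1/(hA).
R_inner film = 1/(h_i·2πr₁L) = 1/(1690×2π×0.18×16.1) = 3.25×10^-5 K/W
R_brass pipe wall = ln(183.2/180)/(2π×108×16.1) = 1.613×10^-6 K/W
R_mineral wool = ln(233.2/183.2)/(2π×0.0353×16.1) = 0.06758 K/W
R_extruded polystyrene = ln(288.2/233.2)/(2π×0.0316×16.1) = 0.06624 K/W
R_outer film = 1/(h_o·2πr_oL) = 1/(12.7×2π×0.2882×16.1) = 0.002701 K/W
R_total = 0.1366 K/W
Q = ΔT/R_total = 113/0.1366
Q = 827 W
T_interface = T_inner − Q·ΣR(inner→interface) = 116 − 827×0.06761

T ≈ 60.1 °C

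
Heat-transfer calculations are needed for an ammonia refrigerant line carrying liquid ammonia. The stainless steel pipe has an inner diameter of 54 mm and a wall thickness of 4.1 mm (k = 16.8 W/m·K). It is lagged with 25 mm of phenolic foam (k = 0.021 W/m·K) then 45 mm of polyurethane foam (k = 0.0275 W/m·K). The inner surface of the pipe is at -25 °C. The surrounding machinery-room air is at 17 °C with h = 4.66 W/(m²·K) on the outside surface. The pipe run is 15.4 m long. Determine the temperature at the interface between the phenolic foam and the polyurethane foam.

T ≈ -2.15 °C

For a radial system each layer contributes R = ln(r_out/r_in)/(2πkL); films add R = 1/(hA).
R_stainless steel pipe wall = ln(31.1/27)/(2π×16.8×15.4) = 8.697×10^-5 K/W
R_phenolic foam = ln(56.1/31.1)/(2π×0.021×15.4) = 0.2903 K/W
R_polyurethane foam = ln(101.1/56.1)/(2π×0.0275×15.4) = 0.2213 K/W
R_outer film = 1/(h_o·2πr_oL) = 1/(4.66×2π×0.1011×15.4) = 0.02194 K/W
R_total = 0.5337 K/W
Q = ΔT/R_total = 42/0.5337
Q = 78.7 W
T_interface = T_inner + Q·ΣR(inner→interface) = -25 + 78.7×0.2904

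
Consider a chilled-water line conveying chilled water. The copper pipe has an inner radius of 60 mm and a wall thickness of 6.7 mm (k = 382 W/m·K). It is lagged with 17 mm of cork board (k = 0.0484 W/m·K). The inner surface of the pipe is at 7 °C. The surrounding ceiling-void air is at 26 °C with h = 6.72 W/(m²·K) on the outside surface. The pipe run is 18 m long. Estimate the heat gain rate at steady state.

Q ≈ 332 W

Per-layer cylindrical resistances, series-summed:
R_copper pipe wall = ln(66.7/60)/(2π×382×18) = 2.45×10^-6 K/W
R_cork board = ln(83.7/66.7)/(2π×0.0484×18) = 0.04148 K/W
R_outer film = 1/(h_o·2πr_oL) = 1/(6.72×2π×0.0837×18) = 0.01572 K/W
R_total = 0.0572 K/W
Q = ΔT/R_total = 19/0.0572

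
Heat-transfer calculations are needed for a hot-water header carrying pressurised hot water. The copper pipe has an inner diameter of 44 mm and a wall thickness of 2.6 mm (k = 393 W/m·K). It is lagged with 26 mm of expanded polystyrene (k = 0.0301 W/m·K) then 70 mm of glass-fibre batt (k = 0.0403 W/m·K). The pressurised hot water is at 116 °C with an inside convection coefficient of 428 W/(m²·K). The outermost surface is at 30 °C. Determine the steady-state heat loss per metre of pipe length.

q′ ≈ 11.8 W/m

For a radial system each layer contributes R = ln(r_out/r_in)/(2πkL); films add R = 1/(hA).
R_inner film = 1/(h_i·2πr₁L) = 1/(428×2π×0.022×1) = 0.0169 K/W
R_copper pipe wall = ln(24.6/22)/(2π×393×1) = 4.524×10^-5 K/W
R_expanded polystyrene = ln(50.6/24.6)/(2π×0.0301×1) = 3.813 K/W
R_glass-fibre batt = ln(120.6/50.6)/(2π×0.0403×1) = 3.43 K/W
R_total = 7.26 K/W
Q = ΔT/R_total = 86/7.26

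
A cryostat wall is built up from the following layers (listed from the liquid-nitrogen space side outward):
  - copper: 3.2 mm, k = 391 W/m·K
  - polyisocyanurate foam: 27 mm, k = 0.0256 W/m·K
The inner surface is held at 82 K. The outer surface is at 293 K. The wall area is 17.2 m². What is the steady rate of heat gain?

Q ≈ 3440 W

Using the resistance-network approach (series):
R_copper = L/(kA) = 0.0032/(391×17.2) = 4.758×10^-7 K/W
R_polyisocyanurate foam = L/(kA) = 0.027/(0.0256×17.2) = 0.06132 K/W
R_total = 0.06132 K/W
Q = ΔT / R_total = 211 / 0.06132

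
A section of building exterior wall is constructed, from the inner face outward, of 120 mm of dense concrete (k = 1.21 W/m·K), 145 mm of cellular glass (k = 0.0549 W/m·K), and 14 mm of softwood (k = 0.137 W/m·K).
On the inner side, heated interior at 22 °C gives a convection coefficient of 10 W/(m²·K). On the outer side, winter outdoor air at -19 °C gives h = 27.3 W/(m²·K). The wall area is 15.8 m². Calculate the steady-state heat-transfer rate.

Thermal resistances in series:
R_inner film = 1/(h_i·A) = 1/(10×15.8) = 0.006329 K/W
R_dense concrete = L/(kA) = 0.12/(1.21×15.8) = 0.006277 K/W
R_cellular glass = L/(kA) = 0.145/(0.0549×15.8) = 0.1672 K/W
R_softwood = L/(kA) = 0.014/(0.137×15.8) = 0.006468 K/W
R_outer film = 1/(h_o·A) = 1/(27.3×15.8) = 0.002318 K/W
R_total = 0.1886 K/W
Q = ΔT / R_total = 41 / 0.1886

Q ≈ 217 W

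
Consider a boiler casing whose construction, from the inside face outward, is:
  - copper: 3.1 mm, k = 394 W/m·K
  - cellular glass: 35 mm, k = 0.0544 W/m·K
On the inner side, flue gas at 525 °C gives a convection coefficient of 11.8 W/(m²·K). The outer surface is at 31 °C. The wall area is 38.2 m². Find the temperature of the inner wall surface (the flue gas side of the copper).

Series thermal resistances:
R_inner film = 1/(h_i·A) = 1/(11.8×38.2) = 0.002218 K/W
R_copper = L/(kA) = 0.0031/(394×38.2) = 2.06×10^-7 K/W
R_cellular glass = L/(kA) = 0.035/(0.0544×38.2) = 0.01684 K/W
R_total = 0.01906 K/W;  Q = ΔT/R_total = 494/0.01906 = 25920 W
T_interface = T_inner − Q·ΣR(inner→interface) = 525 − 25900×0.002218

T ≈ 468 °C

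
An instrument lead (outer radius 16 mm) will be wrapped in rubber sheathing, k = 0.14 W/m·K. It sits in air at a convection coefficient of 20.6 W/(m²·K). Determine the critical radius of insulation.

For a cylinder r_cr = k/h = 0.14/20.6
r_cr = 6.8 mm; since the bare radius (16 mm) is above r_cr, any added insulation will reduce heat loss.

r_cr ≈ 6.8 mm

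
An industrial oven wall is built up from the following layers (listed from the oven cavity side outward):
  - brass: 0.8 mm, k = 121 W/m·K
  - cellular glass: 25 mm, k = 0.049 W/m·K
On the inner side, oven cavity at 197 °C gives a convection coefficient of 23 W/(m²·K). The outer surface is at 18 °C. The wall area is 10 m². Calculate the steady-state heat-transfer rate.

Q ≈ 3230 W

Series thermal resistances:
R_inner film = 1/(h_i·A) = 1/(23×10) = 0.004348 K/W
R_brass = L/(kA) = 0.0008/(121×10) = 6.612×10^-7 K/W
R_cellular glass = L/(kA) = 0.025/(0.049×10) = 0.05102 K/W
R_total = 0.05537 K/W
Q = ΔT / R_total = 179 / 0.05537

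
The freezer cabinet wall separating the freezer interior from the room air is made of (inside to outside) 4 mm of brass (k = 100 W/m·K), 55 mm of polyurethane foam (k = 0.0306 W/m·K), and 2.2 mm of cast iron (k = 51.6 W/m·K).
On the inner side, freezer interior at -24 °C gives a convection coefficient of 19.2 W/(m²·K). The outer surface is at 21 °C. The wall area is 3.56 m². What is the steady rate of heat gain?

Q ≈ 86.6 W

Treating each layer as a thermal resistance in series:
R_inner film = 1/(h_i·A) = 1/(19.2×3.56) = 0.01463 K/W
R_brass = L/(kA) = 0.004/(100×3.56) = 1.124×10^-5 K/W
R_polyurethane foam = L/(kA) = 0.055/(0.0306×3.56) = 0.5049 K/W
R_cast iron = L/(kA) = 0.0022/(51.6×3.56) = 1.198×10^-5 K/W
R_total = 0.5195 K/W
Q = ΔT / R_total = 45 / 0.5195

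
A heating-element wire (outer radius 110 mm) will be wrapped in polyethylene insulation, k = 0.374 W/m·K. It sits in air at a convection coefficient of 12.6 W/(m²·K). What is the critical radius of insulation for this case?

For a cylinder r_cr = k/h = 0.374/12.6
r_cr = 29.7 mm; since the bare radius (110 mm) is above r_cr, any added insulation will reduce heat loss.

r_cr ≈ 29.7 mm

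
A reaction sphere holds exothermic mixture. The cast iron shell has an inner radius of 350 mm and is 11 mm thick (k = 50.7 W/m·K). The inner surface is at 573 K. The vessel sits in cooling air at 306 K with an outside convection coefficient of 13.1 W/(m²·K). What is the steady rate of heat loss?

Q ≈ 5710 W

Radial (spherical) resistances in series:
R_cast iron shell = (1/0.35 − 1/0.361)/(4π×50.7) = 1.366×10^-4 K/W
R_outer film = 1/(h·4πr_o²) = 1/(13.1×4π×0.361²) = 0.04661 K/W
R_total = 0.04675 K/W
Q = ΔT/R_total = 267/0.04675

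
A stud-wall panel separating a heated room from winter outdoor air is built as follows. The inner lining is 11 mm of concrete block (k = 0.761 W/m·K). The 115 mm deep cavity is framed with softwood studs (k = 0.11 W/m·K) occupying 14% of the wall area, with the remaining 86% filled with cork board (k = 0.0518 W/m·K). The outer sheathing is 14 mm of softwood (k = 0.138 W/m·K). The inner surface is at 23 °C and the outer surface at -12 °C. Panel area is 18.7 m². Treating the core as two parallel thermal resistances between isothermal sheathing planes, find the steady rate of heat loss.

Sheathing layers in series; stud and cavity paths in parallel between them.
R_inner = 0.011/(0.761×18.7) = 7.73×10^-4 K/W
R_stud  = 0.115/(0.11×0.14×18.7) = 0.3993 K/W
R_cav   = 0.115/(0.0518×0.86×18.7) = 0.138 K/W
1/R_core = 1/R_stud + 1/R_cav → R_core = 0.1026 K/W
R_outer = 0.014/(0.138×18.7) = 0.005425 K/W
R_total = 0.1088 K/W
Q = ΔT/R_total = 35/0.1088

Q ≈ 322 W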